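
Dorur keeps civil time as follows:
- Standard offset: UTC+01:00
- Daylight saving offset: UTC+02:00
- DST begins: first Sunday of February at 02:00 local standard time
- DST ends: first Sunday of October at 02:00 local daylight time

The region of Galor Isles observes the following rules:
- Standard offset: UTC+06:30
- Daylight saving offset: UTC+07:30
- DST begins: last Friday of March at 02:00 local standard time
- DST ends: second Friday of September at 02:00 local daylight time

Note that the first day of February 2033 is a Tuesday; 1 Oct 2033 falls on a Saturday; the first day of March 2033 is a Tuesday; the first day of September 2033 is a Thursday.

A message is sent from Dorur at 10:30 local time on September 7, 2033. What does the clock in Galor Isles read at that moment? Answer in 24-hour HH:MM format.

16:00

1 February 2033 is a Tuesday, so the first Sunday is February 6.
1 October 2033 is a Saturday, so the first Sunday is October 2.
September 7, 2033 lies within the daylight-saving period (6 February – 2 October), so Dorur is on daylight time, UTC+02:00.
10:30 Dorur − 2h = 08:30 UTC.
1 March 2033 is a Tuesday, so Fridays fall on 4, 11, 18, 25; the last is March 25.
1 September 2033 is a Thursday, so the first Friday is September 2 and the second is September 9.
At the standard offset (UTC+06:30), 08:30 UTC + 6h30m = 15:00 Galor Isles standard time.
Daylight saving runs 25 March – 9 September; the standard-time date in Galor Isles, September 7, 2033, is inside that window, so Galor Isles is at UTC+07:30.
08:30 UTC + 7h30m = 16:00 Galor Isles.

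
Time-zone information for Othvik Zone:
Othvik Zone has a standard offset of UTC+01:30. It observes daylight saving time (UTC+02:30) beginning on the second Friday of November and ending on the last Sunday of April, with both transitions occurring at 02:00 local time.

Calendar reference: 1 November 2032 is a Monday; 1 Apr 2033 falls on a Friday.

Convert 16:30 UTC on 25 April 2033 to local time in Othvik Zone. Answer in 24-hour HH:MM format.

18:00

1 November 2032 is a Monday, so the first Friday is November 5 and the second is November 12.
1 April 2033 is a Friday, so Sundays fall on 3, 10, 17, 24; the last is April 24.
At the standard offset (UTC+01:30), 16:30 UTC + 1h30m = 18:00 Othvik Zone standard time.
Daylight saving runs 12 November 2032 – 24 April 2033; the standard-time date in Othvik Zone, 25 April 2033, is outside that window, so Othvik Zone is on standard time at UTC+01:30.
16:30 UTC + 1h30m = 18:00 local.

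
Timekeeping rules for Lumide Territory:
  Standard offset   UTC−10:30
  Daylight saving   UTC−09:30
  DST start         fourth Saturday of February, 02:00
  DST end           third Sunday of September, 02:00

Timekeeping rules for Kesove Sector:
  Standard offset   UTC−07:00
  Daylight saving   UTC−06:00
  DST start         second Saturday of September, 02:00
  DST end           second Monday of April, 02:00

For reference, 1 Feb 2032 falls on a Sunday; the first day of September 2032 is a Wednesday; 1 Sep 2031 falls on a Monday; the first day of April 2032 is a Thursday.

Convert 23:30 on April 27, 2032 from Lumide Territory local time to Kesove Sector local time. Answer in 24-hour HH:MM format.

02:00

1 February 2032 is a Sunday, so the first Saturday is February 7 and the fourth is February 28.
1 September 2032 is a Wednesday, so the first Sunday is September 5 and the third is September 19.
April 27, 2032 lies within the daylight-saving period (28 February – 19 September), so Lumide Territory is on daylight time, UTC−09:30.
23:30 Lumide Territory + 9h30m = 09:00 UTC (rolling into the next day, 28 April 2032).
1 September 2031 is a Monday, so the first Saturday is September 6 and the second is September 13.
1 April 2032 is a Thursday, so the first Monday is April 5 and the second is April 12.
At the standard offset (UTC−07:00), 09:00 UTC − 7h = 02:00 Kesove Sector standard time.
Daylight saving runs 13 September 2031 – 12 April 2032; the standard-time date in Kesove Sector, April 28, 2032, is outside that window, so Kesove Sector is on standard time at UTC−07:00.
09:00 UTC − 7h = 02:00 Kesove Sector.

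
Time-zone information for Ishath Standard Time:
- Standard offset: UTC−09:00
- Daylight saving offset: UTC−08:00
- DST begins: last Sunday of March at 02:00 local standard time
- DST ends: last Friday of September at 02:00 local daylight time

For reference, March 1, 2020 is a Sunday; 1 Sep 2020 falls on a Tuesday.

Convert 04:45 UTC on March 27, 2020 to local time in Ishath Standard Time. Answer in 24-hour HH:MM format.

19:45

1 March 2020 is a Sunday, so Sundays fall on 1, 8, 15, 22, 29; the last is March 29.
1 September 2020 is a Tuesday, so Fridays fall on 4, 11, 18, 25; the last is September 25.
At the standard offset (UTC−09:00), 04:45 UTC − 9h = 19:45 Ishath Standard Time standard time (rolling into the previous day, 26 March 2020).
Daylight saving runs 29 March – 25 September; the standard-time date in Ishath Standard Time, March 26, 2020, is outside that window, so Ishath Standard Time is on standard time at UTC−09:00.
04:45 UTC − 9h = 19:45 local (rolling into the previous day, 26 March 2020).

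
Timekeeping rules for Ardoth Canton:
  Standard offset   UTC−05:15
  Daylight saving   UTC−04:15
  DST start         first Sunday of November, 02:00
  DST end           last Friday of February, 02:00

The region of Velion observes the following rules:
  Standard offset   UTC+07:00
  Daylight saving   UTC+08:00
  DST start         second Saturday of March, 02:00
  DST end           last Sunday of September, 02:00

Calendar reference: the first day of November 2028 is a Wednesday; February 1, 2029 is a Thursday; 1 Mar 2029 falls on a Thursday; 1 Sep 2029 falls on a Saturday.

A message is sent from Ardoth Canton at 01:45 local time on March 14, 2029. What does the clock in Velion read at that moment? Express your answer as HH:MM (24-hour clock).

15:00

1 November 2028 is a Wednesday, so the first Sunday is November 5.
1 February 2029 is a Thursday, so Fridays fall on 2, 9, 16, 23; the last is February 23.
March 14, 2029 does not fall between 5 November 2028 and 23 February 2029, so daylight saving is not in effect and Ardoth Canton is at UTC−05:15.
01:45 Ardoth Canton + 5h15m = 07:00 UTC.
1 March 2029 is a Thursday, so the first Saturday is March 3 and the second is March 10.
1 September 2029 is a Saturday, so Sundays fall on 2, 9, 16, 23, 30; the last is September 30.
At the standard offset (UTC+07:00), 07:00 UTC + 7h = 14:00 Velion standard time.
Daylight saving runs 10 March – 30 September; the standard-time date in Velion, March 14, 2029, is inside that window, so Velion is at UTC+08:00.
07:00 UTC + 8h = 15:00 Velion.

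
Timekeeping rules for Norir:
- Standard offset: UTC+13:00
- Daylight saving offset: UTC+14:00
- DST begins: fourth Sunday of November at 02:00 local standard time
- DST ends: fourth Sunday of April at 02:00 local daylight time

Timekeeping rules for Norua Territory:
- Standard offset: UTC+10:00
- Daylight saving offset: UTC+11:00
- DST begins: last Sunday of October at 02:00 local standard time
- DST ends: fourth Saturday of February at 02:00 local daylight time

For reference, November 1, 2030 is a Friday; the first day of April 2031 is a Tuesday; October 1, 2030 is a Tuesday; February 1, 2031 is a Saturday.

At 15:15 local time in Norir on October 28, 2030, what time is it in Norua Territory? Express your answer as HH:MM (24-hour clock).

13:15

1 November 2030 is a Friday, so the first Sunday is November 3 and the fourth is November 24.
1 April 2031 is a Tuesday, so the first Sunday is April 6 and the fourth is April 27.
October 28, 2030 does not fall between 24 November 2030 and 27 April 2031, so daylight saving is not in effect and Norir is at UTC+13:00.
15:15 Norir − 13h = 02:15 UTC.
1 October 2030 is a Tuesday, so Sundays fall on 6, 13, 20, 27; the last is October 27.
1 February 2031 is a Saturday, so the first Saturday is February 1 and the fourth is February 22.
At the standard offset (UTC+10:00), 02:15 UTC + 10h = 12:15 Norua Territory standard time.
The standard-time date in Norua Territory, October 28, 2030, falls between 27 October 2030 and 22 February 2031, so daylight saving is in effect and Norua Territory is at UTC+11:00.
02:15 UTC + 11h = 13:15 Norua Territory.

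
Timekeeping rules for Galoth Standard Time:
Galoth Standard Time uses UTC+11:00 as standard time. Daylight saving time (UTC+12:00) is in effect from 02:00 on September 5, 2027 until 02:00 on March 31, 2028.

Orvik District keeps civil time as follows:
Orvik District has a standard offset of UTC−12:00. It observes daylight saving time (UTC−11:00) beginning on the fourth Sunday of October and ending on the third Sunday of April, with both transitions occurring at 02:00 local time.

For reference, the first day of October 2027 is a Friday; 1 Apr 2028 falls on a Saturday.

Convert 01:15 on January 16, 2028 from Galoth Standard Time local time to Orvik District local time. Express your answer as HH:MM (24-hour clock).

January 16, 2028 lies within the daylight-saving period (5 September 2027 – 31 March 2028), so Galoth Standard Time is on daylight time, UTC+12:00.
01:15 Galoth Standard Time − 12h = 13:15 UTC (rolling into the previous day, 15 January 2028).
1 October 2027 is a Friday, so the first Sunday is October 3 and the fourth is October 24.
1 April 2028 is a Saturday, so the first Sunday is April 2 and the third is April 16.
At the standard offset (UTC−12:00), 13:15 UTC − 12h = 01:15 Orvik District standard time.
The standard-time date in Orvik District, January 15, 2028, lies within the daylight-saving period (24 October 2027 – 16 April 2028), so Orvik District is on daylight time, UTC−11:00.
13:15 UTC − 11h = 02:15 Orvik District.

02:15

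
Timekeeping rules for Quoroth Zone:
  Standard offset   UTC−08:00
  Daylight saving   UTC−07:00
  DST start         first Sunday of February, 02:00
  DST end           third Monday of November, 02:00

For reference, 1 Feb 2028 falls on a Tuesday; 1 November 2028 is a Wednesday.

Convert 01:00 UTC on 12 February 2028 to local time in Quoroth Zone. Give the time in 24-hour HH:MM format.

18:00

1 February 2028 is a Tuesday, so the first Sunday is February 6.
1 November 2028 is a Wednesday, so the first Monday is November 6 and the third is November 20.
At the standard offset (UTC−08:00), 01:00 UTC − 8h = 17:00 Quoroth Zone standard time (rolling into the previous day, 11 February 2028).
Daylight saving runs 6 February – 20 November; the standard-time date in Quoroth Zone, 11 February 2028, is inside that window, so Quoroth Zone is at UTC−07:00.
01:00 UTC − 7h = 18:00 local (rolling into the previous day, 11 February 2028).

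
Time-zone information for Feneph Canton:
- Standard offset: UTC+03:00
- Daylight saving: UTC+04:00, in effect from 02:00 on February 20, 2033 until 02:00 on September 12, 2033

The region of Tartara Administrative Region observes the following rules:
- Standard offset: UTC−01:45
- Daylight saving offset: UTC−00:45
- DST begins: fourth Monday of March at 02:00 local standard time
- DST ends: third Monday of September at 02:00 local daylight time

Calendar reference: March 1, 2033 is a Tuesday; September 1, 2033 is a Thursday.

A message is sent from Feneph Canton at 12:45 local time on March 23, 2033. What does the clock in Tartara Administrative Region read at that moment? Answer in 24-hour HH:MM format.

07:00

Daylight saving runs 20 February – 12 September; March 23, 2033 is inside that window, so Feneph Canton is at UTC+04:00.
12:45 Feneph Canton − 4h = 08:45 UTC.
1 March 2033 is a Tuesday, so the first Monday is March 7 and the fourth is March 28.
1 September 2033 is a Thursday, so the first Monday is September 5 and the third is September 19.
At the standard offset (UTC−01:45), 08:45 UTC − 1h45m = 07:00 Tartara Administrative Region standard time.
Daylight saving runs 28 March – 19 September; the standard-time date in Tartara Administrative Region, March 23, 2033, is outside that window, so Tartara Administrative Region is on standard time at UTC−01:45.
08:45 UTC − 1h45m = 07:00 Tartara Administrative Region.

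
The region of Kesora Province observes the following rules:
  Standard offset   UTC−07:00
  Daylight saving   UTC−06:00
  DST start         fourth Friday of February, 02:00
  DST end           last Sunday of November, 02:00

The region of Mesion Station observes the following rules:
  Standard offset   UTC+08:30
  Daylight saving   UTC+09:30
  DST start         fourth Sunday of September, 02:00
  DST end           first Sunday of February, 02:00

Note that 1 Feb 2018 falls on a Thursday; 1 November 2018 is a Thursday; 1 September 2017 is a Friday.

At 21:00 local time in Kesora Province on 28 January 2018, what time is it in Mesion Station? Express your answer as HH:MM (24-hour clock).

1 February 2018 is a Thursday, so the first Friday is February 2 and the fourth is February 23.
1 November 2018 is a Thursday, so Sundays fall on 4, 11, 18, 25; the last is November 25.
28 January 2018 does not fall between 23 February and 25 November, so daylight saving is not in effect and Kesora Province is at UTC−07:00.
21:00 Kesora Province + 7h = 04:00 UTC (rolling into the next day, 29 January 2018).
1 September 2017 is a Friday, so the first Sunday is September 3 and the fourth is September 24.
1 February 2018 is a Thursday, so the first Sunday is February 4.
At the standard offset (UTC+08:30), 04:00 UTC + 8h30m = 12:30 Mesion Station standard time.
The standard-time date in Mesion Station, 29 January 2018, falls between 24 September 2017 and 4 February 2018, so daylight saving is in effect and Mesion Station is at UTC+09:30.
04:00 UTC + 9h30m = 13:30 Mesion Station.

13:30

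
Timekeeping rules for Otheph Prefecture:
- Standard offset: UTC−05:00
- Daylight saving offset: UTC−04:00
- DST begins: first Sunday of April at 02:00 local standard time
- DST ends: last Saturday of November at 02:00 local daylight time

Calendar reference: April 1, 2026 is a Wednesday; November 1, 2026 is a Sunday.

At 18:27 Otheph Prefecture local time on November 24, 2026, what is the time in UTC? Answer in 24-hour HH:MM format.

1 April 2026 is a Wednesday, so the first Sunday is April 5.
1 November 2026 is a Sunday, so Saturdays fall on 7, 14, 21, 28; the last is November 28.
Daylight saving runs 5 April – 28 November; November 24, 2026 is inside that window, so Otheph Prefecture is at UTC−04:00.
18:27 local + 4h = 22:27 UTC.

22:27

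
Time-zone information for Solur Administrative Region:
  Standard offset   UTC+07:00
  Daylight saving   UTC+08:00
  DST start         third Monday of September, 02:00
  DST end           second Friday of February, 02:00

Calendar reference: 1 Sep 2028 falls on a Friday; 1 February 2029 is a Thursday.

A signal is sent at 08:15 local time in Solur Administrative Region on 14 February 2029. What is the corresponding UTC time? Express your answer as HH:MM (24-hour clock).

01:15

1 September 2028 is a Friday, so the first Monday is September 4 and the third is September 18.
1 February 2029 is a Thursday, so the first Friday is February 2 and the second is February 9.
Daylight saving runs 18 September 2028 – 9 February 2029; 14 February 2029 is outside that window, so Solur Administrative Region is on standard time at UTC+07:00.
08:15 local − 7h = 01:15 UTC.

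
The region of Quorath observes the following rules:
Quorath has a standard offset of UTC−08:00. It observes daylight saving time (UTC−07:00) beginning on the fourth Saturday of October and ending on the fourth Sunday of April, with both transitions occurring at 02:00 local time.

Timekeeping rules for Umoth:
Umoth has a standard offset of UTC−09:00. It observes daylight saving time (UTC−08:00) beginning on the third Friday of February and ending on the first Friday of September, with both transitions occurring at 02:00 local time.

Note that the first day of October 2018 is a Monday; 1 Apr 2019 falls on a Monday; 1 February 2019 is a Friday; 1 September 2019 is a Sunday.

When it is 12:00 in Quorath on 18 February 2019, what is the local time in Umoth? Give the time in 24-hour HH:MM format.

1 October 2018 is a Monday, so the first Saturday is October 6 and the fourth is October 27.
1 April 2019 is a Monday, so the first Sunday is April 7 and the fourth is April 28.
18 February 2019 lies within the daylight-saving period (27 October 2018 – 28 April 2019), so Quorath is on daylight time, UTC−07:00.
12:00 Quorath + 7h = 19:00 UTC.
1 February 2019 is a Friday, so the first Friday is February 1 and the third is February 15.
1 September 2019 is a Sunday, so the first Friday is September 6.
At the standard offset (UTC−09:00), 19:00 UTC − 9h = 10:00 Umoth standard time.
The standard-time date in Umoth, 18 February 2019, lies within the daylight-saving period (15 February – 6 September), so Umoth is on daylight time, UTC−08:00.
19:00 UTC − 8h = 11:00 Umoth.

11:00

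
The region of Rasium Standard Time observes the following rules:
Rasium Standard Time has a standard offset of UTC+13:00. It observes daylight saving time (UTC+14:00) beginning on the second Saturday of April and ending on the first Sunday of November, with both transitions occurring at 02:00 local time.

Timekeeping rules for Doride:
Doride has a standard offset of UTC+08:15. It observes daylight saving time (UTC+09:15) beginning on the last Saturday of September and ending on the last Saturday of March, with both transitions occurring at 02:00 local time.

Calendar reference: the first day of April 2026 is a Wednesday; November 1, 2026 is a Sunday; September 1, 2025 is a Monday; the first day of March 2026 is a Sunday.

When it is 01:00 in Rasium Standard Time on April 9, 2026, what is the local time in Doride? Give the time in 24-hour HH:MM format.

1 April 2026 is a Wednesday, so the first Saturday is April 4 and the second is April 11.
1 November 2026 is a Sunday, so the first Sunday is November 1.
April 9, 2026 is outside the daylight-saving period (11 April – 1 November), so Rasium Standard Time is on standard time, UTC+13:00.
01:00 Rasium Standard Time − 13h = 12:00 UTC (rolling into the previous day, 8 April 2026).
1 September 2025 is a Monday, so Saturdays fall on 6, 13, 20, 27; the last is September 27.
1 March 2026 is a Sunday, so Saturdays fall on 7, 14, 21, 28; the last is March 28.
At the standard offset (UTC+08:15), 12:00 UTC + 8h15m = 20:15 Doride standard time.
The standard-time date in Doride, April 8, 2026, is outside the daylight-saving period (27 September 2025 – 28 March 2026), so Doride is on standard time, UTC+08:15.
12:00 UTC + 8h15m = 20:15 Doride.

20:15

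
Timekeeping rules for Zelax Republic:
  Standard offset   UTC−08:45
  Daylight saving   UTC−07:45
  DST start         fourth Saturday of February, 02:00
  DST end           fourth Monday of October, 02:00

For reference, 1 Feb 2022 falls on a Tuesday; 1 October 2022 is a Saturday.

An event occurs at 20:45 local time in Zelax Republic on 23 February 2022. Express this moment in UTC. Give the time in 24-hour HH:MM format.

05:30

1 February 2022 is a Tuesday, so the first Saturday is February 5 and the fourth is February 26.
1 October 2022 is a Saturday, so the first Monday is October 3 and the fourth is October 24.
23 February 2022 does not fall between 26 February and 24 October, so daylight saving is not in effect and Zelax Republic is at UTC−08:45.
20:45 local + 8h45m = 05:30 UTC (rolling into the next day, 24 February 2022).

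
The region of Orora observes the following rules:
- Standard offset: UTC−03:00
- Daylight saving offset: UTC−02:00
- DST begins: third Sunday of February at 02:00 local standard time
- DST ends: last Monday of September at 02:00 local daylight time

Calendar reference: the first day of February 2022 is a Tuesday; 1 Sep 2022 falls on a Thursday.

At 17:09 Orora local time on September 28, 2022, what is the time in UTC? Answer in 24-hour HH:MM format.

1 February 2022 is a Tuesday, so the first Sunday is February 6 and the third is February 20.
1 September 2022 is a Thursday, so Mondays fall on 5, 12, 19, 26; the last is September 26.
September 28, 2022 does not fall between 20 February and 26 September, so daylight saving is not in effect and Orora is at UTC−03:00.
17:09 local + 3h = 20:09 UTC.

20:09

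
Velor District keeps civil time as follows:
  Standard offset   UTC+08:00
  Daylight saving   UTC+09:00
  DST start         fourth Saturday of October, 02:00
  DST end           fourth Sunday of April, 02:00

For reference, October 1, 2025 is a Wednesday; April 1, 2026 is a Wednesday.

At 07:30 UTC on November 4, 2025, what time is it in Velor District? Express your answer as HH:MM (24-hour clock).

1 October 2025 is a Wednesday, so the first Saturday is October 4 and the fourth is October 25.
1 April 2026 is a Wednesday, so the first Sunday is April 5 and the fourth is April 26.
At the standard offset (UTC+08:00), 07:30 UTC + 8h = 15:30 Velor District standard time.
The standard-time date in Velor District, November 4, 2025, falls between 25 October 2025 and 26 April 2026, so daylight saving is in effect and Velor District is at UTC+09:00.
07:30 UTC + 9h = 16:30 local.

16:30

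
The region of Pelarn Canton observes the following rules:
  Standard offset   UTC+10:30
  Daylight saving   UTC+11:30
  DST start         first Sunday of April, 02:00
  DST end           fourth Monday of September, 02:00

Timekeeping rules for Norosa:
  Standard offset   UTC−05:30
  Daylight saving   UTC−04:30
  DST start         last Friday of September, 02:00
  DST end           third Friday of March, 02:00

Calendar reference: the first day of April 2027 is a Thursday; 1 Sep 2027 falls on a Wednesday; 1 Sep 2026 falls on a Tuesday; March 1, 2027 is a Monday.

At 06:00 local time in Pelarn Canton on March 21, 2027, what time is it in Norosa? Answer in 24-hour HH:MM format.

1 April 2027 is a Thursday, so the first Sunday is April 4.
1 September 2027 is a Wednesday, so the first Monday is September 6 and the fourth is September 27.
March 21, 2027 does not fall between 4 April and 27 September, so daylight saving is not in effect and Pelarn Canton is at UTC+10:30.
06:00 Pelarn Canton − 10h30m = 19:30 UTC (rolling into the previous day, 20 March 2027).
1 September 2026 is a Tuesday, so Fridays fall on 4, 11, 18, 25; the last is September 25.
1 March 2027 is a Monday, so the first Friday is March 5 and the third is March 19.
At the standard offset (UTC−05:30), 19:30 UTC − 5h30m = 14:00 Norosa standard time.
Daylight saving runs 25 September 2026 – 19 March 2027; the standard-time date in Norosa, March 20, 2027, is outside that window, so Norosa is on standard time at UTC−05:30.
19:30 UTC − 5h30m = 14:00 Norosa.

14:00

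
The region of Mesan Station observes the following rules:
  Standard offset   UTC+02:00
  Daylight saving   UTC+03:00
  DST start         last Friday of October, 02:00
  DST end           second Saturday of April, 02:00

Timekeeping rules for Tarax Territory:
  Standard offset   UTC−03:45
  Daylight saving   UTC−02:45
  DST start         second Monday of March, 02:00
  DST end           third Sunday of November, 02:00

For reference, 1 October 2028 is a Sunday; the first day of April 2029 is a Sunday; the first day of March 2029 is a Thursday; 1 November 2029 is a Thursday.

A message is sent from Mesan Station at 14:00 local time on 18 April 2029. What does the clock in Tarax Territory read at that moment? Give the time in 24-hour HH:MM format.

1 October 2028 is a Sunday, so Fridays fall on 6, 13, 20, 27; the last is October 27.
1 April 2029 is a Sunday, so the first Saturday is April 7 and the second is April 14.
Daylight saving runs 27 October 2028 – 14 April 2029; 18 April 2029 is outside that window, so Mesan Station is on standard time at UTC+02:00.
14:00 Mesan Station − 2h = 12:00 UTC.
1 March 2029 is a Thursday, so the first Monday is March 5 and the second is March 12.
1 November 2029 is a Thursday, so the first Sunday is November 4 and the third is November 18.
At the standard offset (UTC−03:45), 12:00 UTC − 3h45m = 08:15 Tarax Territory standard time.
The standard-time date in Tarax Territory, 18 April 2029, falls between 12 March and 18 November, so daylight saving is in effect and Tarax Territory is at UTC−02:45.
12:00 UTC − 2h45m = 09:15 Tarax Territory.

09:15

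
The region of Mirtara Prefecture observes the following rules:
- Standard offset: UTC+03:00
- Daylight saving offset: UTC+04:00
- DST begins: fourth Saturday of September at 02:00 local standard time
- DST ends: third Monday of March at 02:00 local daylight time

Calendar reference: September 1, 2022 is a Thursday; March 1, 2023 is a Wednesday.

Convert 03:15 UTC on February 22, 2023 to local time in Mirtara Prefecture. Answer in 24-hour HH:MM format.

1 September 2022 is a Thursday, so the first Saturday is September 3 and the fourth is September 24.
1 March 2023 is a Wednesday, so the first Monday is March 6 and the third is March 20.
At the standard offset (UTC+03:00), 03:15 UTC + 3h = 06:15 Mirtara Prefecture standard time.
The standard-time date in Mirtara Prefecture, February 22, 2023, lies within the daylight-saving period (24 September 2022 – 20 March 2023), so Mirtara Prefecture is on daylight time, UTC+04:00.
03:15 UTC + 4h = 07:15 local.

07:15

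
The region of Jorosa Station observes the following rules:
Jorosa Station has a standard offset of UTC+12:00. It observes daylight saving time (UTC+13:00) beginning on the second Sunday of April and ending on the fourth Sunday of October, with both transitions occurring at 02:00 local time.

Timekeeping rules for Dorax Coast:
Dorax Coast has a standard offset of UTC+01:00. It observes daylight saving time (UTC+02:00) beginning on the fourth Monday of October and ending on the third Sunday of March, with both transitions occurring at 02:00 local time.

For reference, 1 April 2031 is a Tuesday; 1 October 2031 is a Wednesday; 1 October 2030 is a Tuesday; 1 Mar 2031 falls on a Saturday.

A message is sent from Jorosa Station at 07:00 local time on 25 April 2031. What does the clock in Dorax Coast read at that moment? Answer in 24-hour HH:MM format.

1 April 2031 is a Tuesday, so the first Sunday is April 6 and the second is April 13.
1 October 2031 is a Wednesday, so the first Sunday is October 5 and the fourth is October 26.
25 April 2031 falls between 13 April and 26 October, so daylight saving is in effect and Jorosa Station is at UTC+13:00.
07:00 Jorosa Station − 13h = 18:00 UTC (rolling into the previous day, 24 April 2031).
1 October 2030 is a Tuesday, so the first Monday is October 7 and the fourth is October 28.
1 March 2031 is a Saturday, so the first Sunday is March 2 and the third is March 16.
At the standard offset (UTC+01:00), 18:00 UTC + 1h = 19:00 Dorax Coast standard time.
Daylight saving runs 28 October 2030 – 16 March 2031; the standard-time date in Dorax Coast, 24 April 2031, is outside that window, so Dorax Coast is on standard time at UTC+01:00.
18:00 UTC + 1h = 19:00 Dorax Coast.

19:00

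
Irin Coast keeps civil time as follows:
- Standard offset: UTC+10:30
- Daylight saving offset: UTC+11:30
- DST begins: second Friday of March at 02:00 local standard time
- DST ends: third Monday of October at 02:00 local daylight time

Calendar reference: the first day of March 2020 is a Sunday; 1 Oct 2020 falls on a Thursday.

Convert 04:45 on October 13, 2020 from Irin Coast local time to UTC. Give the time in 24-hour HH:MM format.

17:15

1 March 2020 is a Sunday, so the first Friday is March 6 and the second is March 13.
1 October 2020 is a Thursday, so the first Monday is October 5 and the third is October 19.
Daylight saving runs 13 March – 19 October; October 13, 2020 is inside that window, so Irin Coast is at UTC+11:30.
04:45 local − 11h30m = 17:15 UTC (rolling into the previous day, 12 October 2020).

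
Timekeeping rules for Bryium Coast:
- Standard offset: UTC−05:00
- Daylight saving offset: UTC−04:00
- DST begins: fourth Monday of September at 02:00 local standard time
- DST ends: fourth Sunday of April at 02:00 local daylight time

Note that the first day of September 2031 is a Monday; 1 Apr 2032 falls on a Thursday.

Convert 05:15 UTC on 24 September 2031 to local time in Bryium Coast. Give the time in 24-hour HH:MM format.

1 September 2031 is a Monday, so the first Monday is September 1 and the fourth is September 22.
1 April 2032 is a Thursday, so the first Sunday is April 4 and the fourth is April 25.
At the standard offset (UTC−05:00), 05:15 UTC − 5h = 00:15 Bryium Coast standard time.
The standard-time date in Bryium Coast, 24 September 2031, falls between 22 September 2031 and 25 April 2032, so daylight saving is in effect and Bryium Coast is at UTC−04:00.
05:15 UTC − 4h = 01:15 local.

01:15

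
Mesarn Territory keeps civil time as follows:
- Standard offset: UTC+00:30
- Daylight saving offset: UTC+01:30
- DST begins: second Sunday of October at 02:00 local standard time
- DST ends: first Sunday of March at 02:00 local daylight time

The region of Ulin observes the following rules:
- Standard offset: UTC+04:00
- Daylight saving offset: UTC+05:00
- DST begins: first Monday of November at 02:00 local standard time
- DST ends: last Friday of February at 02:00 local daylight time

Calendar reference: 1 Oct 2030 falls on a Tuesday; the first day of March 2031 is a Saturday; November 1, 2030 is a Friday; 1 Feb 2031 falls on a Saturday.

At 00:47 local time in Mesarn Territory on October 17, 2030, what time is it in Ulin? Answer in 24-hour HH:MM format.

03:17

1 October 2030 is a Tuesday, so the first Sunday is October 6 and the second is October 13.
1 March 2031 is a Saturday, so the first Sunday is March 2.
October 17, 2030 lies within the daylight-saving period (13 October 2030 – 2 March 2031), so Mesarn Territory is on daylight time, UTC+01:30.
00:47 Mesarn Territory − 1h30m = 23:17 UTC (rolling into the previous day, 16 October 2030).
1 November 2030 is a Friday, so the first Monday is November 4.
1 February 2031 is a Saturday, so Fridays fall on 7, 14, 21, 28; the last is February 28.
At the standard offset (UTC+04:00), 23:17 UTC + 4h = 03:17 Ulin standard time (rolling into the next day, 17 October 2030).
The standard-time date in Ulin, October 17, 2030, does not fall between 4 November 2030 and 28 February 2031, so daylight saving is not in effect and Ulin is at UTC+04:00.
23:17 UTC + 4h = 03:17 Ulin (rolling into the next day, 17 October 2030).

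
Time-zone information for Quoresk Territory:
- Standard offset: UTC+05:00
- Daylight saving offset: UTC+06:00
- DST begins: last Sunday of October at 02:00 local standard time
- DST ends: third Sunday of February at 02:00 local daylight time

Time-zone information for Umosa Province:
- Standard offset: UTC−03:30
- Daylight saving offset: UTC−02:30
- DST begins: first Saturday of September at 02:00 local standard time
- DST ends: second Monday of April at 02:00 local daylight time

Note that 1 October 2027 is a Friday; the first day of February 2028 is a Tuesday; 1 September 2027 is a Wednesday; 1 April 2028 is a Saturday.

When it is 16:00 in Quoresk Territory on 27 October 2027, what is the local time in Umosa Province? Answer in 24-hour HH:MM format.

08:30

1 October 2027 is a Friday, so Sundays fall on 3, 10, 17, 24, 31; the last is October 31.
1 February 2028 is a Tuesday, so the first Sunday is February 6 and the third is February 20.
27 October 2027 does not fall between 31 October 2027 and 20 February 2028, so daylight saving is not in effect and Quoresk Territory is at UTC+05:00.
16:00 Quoresk Territory − 5h = 11:00 UTC.
1 September 2027 is a Wednesday, so the first Saturday is September 4.
1 April 2028 is a Saturday, so the first Monday is April 3 and the second is April 10.
At the standard offset (UTC−03:30), 11:00 UTC − 3h30m = 07:30 Umosa Province standard time.
The standard-time date in Umosa Province, 27 October 2027, lies within the daylight-saving period (4 September 2027 – 10 April 2028), so Umosa Province is on daylight time, UTC−02:30.
11:00 UTC − 2h30m = 08:30 Umosa Province.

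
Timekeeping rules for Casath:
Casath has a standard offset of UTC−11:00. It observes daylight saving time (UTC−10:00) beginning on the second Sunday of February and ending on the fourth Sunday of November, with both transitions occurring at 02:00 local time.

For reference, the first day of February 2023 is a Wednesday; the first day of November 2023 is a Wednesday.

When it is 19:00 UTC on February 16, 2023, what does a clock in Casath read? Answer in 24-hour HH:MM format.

1 February 2023 is a Wednesday, so the first Sunday is February 5 and the second is February 12.
1 November 2023 is a Wednesday, so the first Sunday is November 5 and the fourth is November 26.
At the standard offset (UTC−11:00), 19:00 UTC − 11h = 08:00 Casath standard time.
The standard-time date in Casath, February 16, 2023, falls between 12 February and 26 November, so daylight saving is in effect and Casath is at UTC−10:00.
19:00 UTC − 10h = 09:00 local.

09:00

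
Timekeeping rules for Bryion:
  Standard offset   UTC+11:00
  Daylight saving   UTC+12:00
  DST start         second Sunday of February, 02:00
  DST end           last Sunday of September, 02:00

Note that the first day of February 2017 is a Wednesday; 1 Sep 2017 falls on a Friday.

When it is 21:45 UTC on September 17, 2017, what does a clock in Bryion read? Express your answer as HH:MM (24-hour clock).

1 February 2017 is a Wednesday, so the first Sunday is February 5 and the second is February 12.
1 September 2017 is a Friday, so Sundays fall on 3, 10, 17, 24; the last is September 24.
At the standard offset (UTC+11:00), 21:45 UTC + 11h = 08:45 Bryion standard time (rolling into the next day, 18 September 2017).
The standard-time date in Bryion, September 18, 2017, falls between 12 February and 24 September, so daylight saving is in effect and Bryion is at UTC+12:00.
21:45 UTC + 12h = 09:45 local (rolling into the next day, 18 September 2017).

09:45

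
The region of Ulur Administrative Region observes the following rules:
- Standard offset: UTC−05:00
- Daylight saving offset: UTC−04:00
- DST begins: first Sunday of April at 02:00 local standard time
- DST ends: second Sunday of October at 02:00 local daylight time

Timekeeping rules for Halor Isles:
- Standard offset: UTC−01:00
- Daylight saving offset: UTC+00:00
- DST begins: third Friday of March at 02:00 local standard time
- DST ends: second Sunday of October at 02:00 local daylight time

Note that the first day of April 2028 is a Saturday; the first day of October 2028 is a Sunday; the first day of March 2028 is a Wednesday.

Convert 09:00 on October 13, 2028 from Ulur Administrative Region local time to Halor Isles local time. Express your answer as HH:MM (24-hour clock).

1 April 2028 is a Saturday, so the first Sunday is April 2.
1 October 2028 is a Sunday, so the first Sunday is October 1 and the second is October 8.
October 13, 2028 is outside the daylight-saving period (2 April – 8 October), so Ulur Administrative Region is on standard time, UTC−05:00.
09:00 Ulur Administrative Region + 5h = 14:00 UTC.
1 March 2028 is a Wednesday, so the first Friday is March 3 and the third is March 17.
1 October 2028 is a Sunday, so the first Sunday is October 1 and the second is October 8.
At the standard offset (UTC−01:00), 14:00 UTC − 1h = 13:00 Halor Isles standard time.
Daylight saving runs 17 March – 8 October; the standard-time date in Halor Isles, October 13, 2028, is outside that window, so Halor Isles is on standard time at UTC−01:00.
14:00 UTC − 1h = 13:00 Halor Isles.

13:00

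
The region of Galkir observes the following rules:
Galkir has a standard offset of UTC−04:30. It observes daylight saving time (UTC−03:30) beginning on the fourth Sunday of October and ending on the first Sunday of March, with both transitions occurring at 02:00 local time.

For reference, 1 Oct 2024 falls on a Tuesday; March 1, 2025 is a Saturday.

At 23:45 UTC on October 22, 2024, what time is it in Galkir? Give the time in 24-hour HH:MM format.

19:15

1 October 2024 is a Tuesday, so the first Sunday is October 6 and the fourth is October 27.
1 March 2025 is a Saturday, so the first Sunday is March 2.
At the standard offset (UTC−04:30), 23:45 UTC − 4h30m = 19:15 Galkir standard time.
The standard-time date in Galkir, October 22, 2024, is outside the daylight-saving period (27 October 2024 – 2 March 2025), so Galkir is on standard time, UTC−04:30.
23:45 UTC − 4h30m = 19:15 local.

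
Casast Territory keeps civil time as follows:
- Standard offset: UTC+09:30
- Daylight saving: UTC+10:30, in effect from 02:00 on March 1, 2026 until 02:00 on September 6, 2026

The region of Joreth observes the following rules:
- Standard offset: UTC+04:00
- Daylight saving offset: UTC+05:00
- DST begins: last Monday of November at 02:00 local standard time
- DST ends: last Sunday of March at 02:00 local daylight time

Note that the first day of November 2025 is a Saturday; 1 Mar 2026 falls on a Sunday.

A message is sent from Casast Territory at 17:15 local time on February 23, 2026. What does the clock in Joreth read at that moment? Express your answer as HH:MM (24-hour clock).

February 23, 2026 does not fall between 1 March and 6 September, so daylight saving is not in effect and Casast Territory is at UTC+09:30.
17:15 Casast Territory − 9h30m = 07:45 UTC.
1 November 2025 is a Saturday, so Mondays fall on 3, 10, 17, 24; the last is November 24.
1 March 2026 is a Sunday, so Sundays fall on 1, 8, 15, 22, 29; the last is March 29.
At the standard offset (UTC+04:00), 07:45 UTC + 4h = 11:45 Joreth standard time.
The standard-time date in Joreth, February 23, 2026, lies within the daylight-saving period (24 November 2025 – 29 March 2026), so Joreth is on daylight time, UTC+05:00.
07:45 UTC + 5h = 12:45 Joreth.

12:45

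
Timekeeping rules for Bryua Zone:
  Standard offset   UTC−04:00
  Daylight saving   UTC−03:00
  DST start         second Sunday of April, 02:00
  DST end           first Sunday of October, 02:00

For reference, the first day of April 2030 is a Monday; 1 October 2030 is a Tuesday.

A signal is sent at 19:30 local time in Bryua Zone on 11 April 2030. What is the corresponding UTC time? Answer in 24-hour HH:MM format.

1 April 2030 is a Monday, so the first Sunday is April 7 and the second is April 14.
1 October 2030 is a Tuesday, so the first Sunday is October 6.
11 April 2030 does not fall between 14 April and 6 October, so daylight saving is not in effect and Bryua Zone is at UTC−04:00.
19:30 local + 4h = 23:30 UTC.

23:30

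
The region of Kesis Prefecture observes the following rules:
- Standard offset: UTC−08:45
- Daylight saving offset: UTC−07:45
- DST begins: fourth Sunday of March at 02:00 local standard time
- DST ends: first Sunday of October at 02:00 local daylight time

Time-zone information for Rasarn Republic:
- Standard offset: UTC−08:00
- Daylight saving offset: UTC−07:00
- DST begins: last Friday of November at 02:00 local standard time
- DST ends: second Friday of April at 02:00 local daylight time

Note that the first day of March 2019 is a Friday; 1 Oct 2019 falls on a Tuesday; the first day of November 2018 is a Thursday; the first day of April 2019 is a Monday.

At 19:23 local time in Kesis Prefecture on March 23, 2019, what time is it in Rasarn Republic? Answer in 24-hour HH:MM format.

21:08

1 March 2019 is a Friday, so the first Sunday is March 3 and the fourth is March 24.
1 October 2019 is a Tuesday, so the first Sunday is October 6.
Daylight saving runs 24 March – 6 October; March 23, 2019 is outside that window, so Kesis Prefecture is on standard time at UTC−08:45.
19:23 Kesis Prefecture + 8h45m = 04:08 UTC (rolling into the next day, 24 March 2019).
1 November 2018 is a Thursday, so Fridays fall on 2, 9, 16, 23, 30; the last is November 30.
1 April 2019 is a Monday, so the first Friday is April 5 and the second is April 12.
At the standard offset (UTC−08:00), 04:08 UTC − 8h = 20:08 Rasarn Republic standard time (rolling into the previous day, 23 March 2019).
The standard-time date in Rasarn Republic, March 23, 2019, lies within the daylight-saving period (30 November 2018 – 12 April 2019), so Rasarn Republic is on daylight time, UTC−07:00.
04:08 UTC − 7h = 21:08 Rasarn Republic (rolling into the previous day, 23 March 2019).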